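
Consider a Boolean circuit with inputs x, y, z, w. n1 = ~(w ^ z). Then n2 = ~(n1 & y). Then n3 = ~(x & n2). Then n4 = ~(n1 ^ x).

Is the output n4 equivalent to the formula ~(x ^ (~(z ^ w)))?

n1 = ~(w ^ z)
n4 = ~(n1 ^ x) = ~((~(w ^ z)) ^ x)
At x=0, y=0, z=0, w=0: circuit gives 0, formula gives 0.
At x=0, y=0, z=0, w=1: circuit gives 1, formula gives 1.
Agrees on all 16 inputs.

Yes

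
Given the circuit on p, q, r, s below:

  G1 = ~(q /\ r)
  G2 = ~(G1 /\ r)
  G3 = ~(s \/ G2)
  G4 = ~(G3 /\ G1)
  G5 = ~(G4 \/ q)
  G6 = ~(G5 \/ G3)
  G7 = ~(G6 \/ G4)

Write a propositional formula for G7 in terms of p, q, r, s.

~((~((~((~((~(s \/ (~((~(q /\ r)) /\ r)))) /\ (~(q /\ r)))) \/ q)) \/ (~(s \/ (~((~(q /\ r)) /\ r)))))) \/ (~((~(s \/ (~((~(q /\ r)) /\ r)))) /\ (~(q /\ r)))))

G1 = ~(q /\ r)
G2 = ~(G1 /\ r) = ~((~(q /\ r)) /\ r)
G3 = ~(s \/ G2) = ~(s \/ (~((~(q /\ r)) /\ r)))
G4 = ~(G3 /\ G1) = ~((~(s \/ (~((~(q /\ r)) /\ r)))) /\ (~(q /\ r)))
G5 = ~(G4 \/ q) = ~((~((~(s \/ (~((~(q /\ r)) /\ r)))) /\ (~(q /\ r)))) \/ q)
G6 = ~(G5 \/ G3) = ~((~((~((~(s \/ (~((~(q /\ r)) /\ r)))) /\ (~(q /\ r)))) \/ q)) \/ (~(s \/ (~((~(q /\ r)) /\ r)))))
G7 = ~(G6 \/ G4) = ~((~((~((~((~(s \/ (~((~(q /\ r)) /\ r)))) /\ (~(q /\ r)))) \/ q)) \/ (~(s \/ (~((~(q /\ r)) /\ r)))))) \/ (~((~(s \/ (~((~(q /\ r)) /\ r)))) /\ (~(q /\ r)))))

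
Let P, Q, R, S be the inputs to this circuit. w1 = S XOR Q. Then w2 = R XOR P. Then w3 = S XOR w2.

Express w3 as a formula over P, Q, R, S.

S XOR (R XOR P)

w2 = R XOR P
w3 = S XOR w2 = S XOR (R XOR P)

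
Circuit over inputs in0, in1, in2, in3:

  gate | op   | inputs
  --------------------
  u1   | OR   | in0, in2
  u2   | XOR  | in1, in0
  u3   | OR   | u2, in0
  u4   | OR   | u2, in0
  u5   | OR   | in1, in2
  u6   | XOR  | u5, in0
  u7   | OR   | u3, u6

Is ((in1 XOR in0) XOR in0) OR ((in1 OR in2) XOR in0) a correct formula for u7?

u2 = in1 XOR in0
u3 = u2 OR in0 = (in1 XOR in0) OR in0
u5 = in1 OR in2
u6 = u5 XOR in0 = (in1 OR in2) XOR in0
u7 = u3 OR u6 = ((in1 XOR in0) OR in0) OR ((in1 OR in2) XOR in0)
At in0=1, in1=0, in2=1, in3=0: circuit gives 1, formula gives 0.

No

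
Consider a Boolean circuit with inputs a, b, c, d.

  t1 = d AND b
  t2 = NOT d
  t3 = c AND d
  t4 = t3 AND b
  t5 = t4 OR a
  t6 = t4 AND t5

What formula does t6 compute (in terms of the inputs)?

t3 = c AND d
t4 = t3 AND b = (c AND d) AND b
t5 = t4 OR a = ((c AND d) AND b) OR a
t6 = t4 AND t5 = ((c AND d) AND b) AND (((c AND d) AND b) OR a)

((c AND d) AND b) AND (((c AND d) AND b) OR a)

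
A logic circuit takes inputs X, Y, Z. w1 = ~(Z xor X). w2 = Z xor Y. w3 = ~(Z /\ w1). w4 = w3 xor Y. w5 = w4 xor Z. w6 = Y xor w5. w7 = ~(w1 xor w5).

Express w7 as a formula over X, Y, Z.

~((~(Z xor X)) xor (((~(Z /\ (~(Z xor X)))) xor Y) xor Z))

w1 = ~(Z xor X)
w3 = ~(Z /\ w1) = ~(Z /\ (~(Z xor X)))
w4 = w3 xor Y = (~(Z /\ (~(Z xor X)))) xor Y
w5 = w4 xor Z = ((~(Z /\ (~(Z xor X)))) xor Y) xor Z
w7 = ~(w1 xor w5) = ~((~(Z xor X)) xor (((~(Z /\ (~(Z xor X)))) xor Y) xor Z))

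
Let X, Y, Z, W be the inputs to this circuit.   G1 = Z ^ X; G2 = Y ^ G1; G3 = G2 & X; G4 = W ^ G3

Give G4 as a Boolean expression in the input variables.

G1 = Z ^ X
G2 = Y ^ G1 = Y ^ (Z ^ X)
G3 = G2 & X = (Y ^ (Z ^ X)) & X
G4 = W ^ G3 = W ^ ((Y ^ (Z ^ X)) & X)

W ^ ((Y ^ (Z ^ X)) & X)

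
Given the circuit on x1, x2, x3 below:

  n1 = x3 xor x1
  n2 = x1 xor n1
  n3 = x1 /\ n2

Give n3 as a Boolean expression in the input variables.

n1 = x3 xor x1
n2 = x1 xor n1 = x1 xor (x3 xor x1)
n3 = x1 /\ n2 = x1 /\ (x1 xor (x3 xor x1))

x1 /\ (x1 xor (x3 xor x1))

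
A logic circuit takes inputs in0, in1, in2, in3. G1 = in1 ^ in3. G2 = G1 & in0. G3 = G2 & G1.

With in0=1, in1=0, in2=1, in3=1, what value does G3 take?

G1 = 0 ^ 1 = 1
G2 = 1 & 1 = 1
G3 = 1 & 1 = 1

1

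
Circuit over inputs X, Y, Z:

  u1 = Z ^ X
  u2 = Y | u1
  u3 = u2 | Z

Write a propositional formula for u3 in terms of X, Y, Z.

u1 = Z ^ X
u2 = Y | u1 = Y | (Z ^ X)
u3 = u2 | Z = (Y | (Z ^ X)) | Z

(Y | (Z ^ X)) | Z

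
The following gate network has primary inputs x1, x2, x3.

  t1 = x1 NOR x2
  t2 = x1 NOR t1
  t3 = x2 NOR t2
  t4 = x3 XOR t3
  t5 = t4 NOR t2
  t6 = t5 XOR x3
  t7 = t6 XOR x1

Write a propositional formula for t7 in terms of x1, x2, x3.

t1 = x1 NOR x2
t2 = x1 NOR t1 = x1 NOR (x1 NOR x2)
t3 = x2 NOR t2 = x2 NOR (x1 NOR (x1 NOR x2))
t4 = x3 XOR t3 = x3 XOR (x2 NOR (x1 NOR (x1 NOR x2)))
t5 = t4 NOR t2 = (x3 XOR (x2 NOR (x1 NOR (x1 NOR x2)))) NOR (x1 NOR (x1 NOR x2))
t6 = t5 XOR x3 = ((x3 XOR (x2 NOR (x1 NOR (x1 NOR x2)))) NOR (x1 NOR (x1 NOR x2))) XOR x3
t7 = t6 XOR x1 = (((x3 XOR (x2 NOR (x1 NOR (x1 NOR x2)))) NOR (x1 NOR (x1 NOR x2))) XOR x3) XOR x1

(((x3 XOR (x2 NOR (x1 NOR (x1 NOR x2)))) NOR (x1 NOR (x1 NOR x2))) XOR x3) XOR x1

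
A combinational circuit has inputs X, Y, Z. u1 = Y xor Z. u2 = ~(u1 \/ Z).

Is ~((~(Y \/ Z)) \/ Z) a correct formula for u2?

u1 = Y xor Z
u2 = ~(u1 \/ Z) = ~((Y xor Z) \/ Z)
At X=0, Y=0, Z=0: circuit gives 1, formula gives 0.

No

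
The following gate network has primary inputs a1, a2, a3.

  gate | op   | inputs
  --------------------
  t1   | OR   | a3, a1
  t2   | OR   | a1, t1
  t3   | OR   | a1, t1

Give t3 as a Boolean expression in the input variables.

a1 OR (a3 OR a1)

t1 = a3 OR a1
t3 = a1 OR t1 = a1 OR (a3 OR a1)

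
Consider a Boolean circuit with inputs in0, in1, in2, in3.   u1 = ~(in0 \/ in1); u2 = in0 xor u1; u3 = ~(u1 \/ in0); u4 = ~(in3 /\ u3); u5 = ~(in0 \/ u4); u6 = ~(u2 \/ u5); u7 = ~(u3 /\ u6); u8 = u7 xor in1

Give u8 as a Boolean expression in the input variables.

u1 = ~(in0 \/ in1)
u2 = in0 xor u1 = in0 xor (~(in0 \/ in1))
u3 = ~(u1 \/ in0) = ~((~(in0 \/ in1)) \/ in0)
u4 = ~(in3 /\ u3) = ~(in3 /\ (~((~(in0 \/ in1)) \/ in0)))
u5 = ~(in0 \/ u4) = ~(in0 \/ (~(in3 /\ (~((~(in0 \/ in1)) \/ in0)))))
u6 = ~(u2 \/ u5) = ~((in0 xor (~(in0 \/ in1))) \/ (~(in0 \/ (~(in3 /\ (~((~(in0 \/ in1)) \/ in0)))))))
u7 = ~(u3 /\ u6) = ~((~((~(in0 \/ in1)) \/ in0)) /\ (~((in0 xor (~(in0 \/ in1))) \/ (~(in0 \/ (~(in3 /\ (~((~(in0 \/ in1)) \/ in0)))))))))
u8 = u7 xor in1 = (~((~((~(in0 \/ in1)) \/ in0)) /\ (~((in0 xor (~(in0 \/ in1))) \/ (~(in0 \/ (~(in3 /\ (~((~(in0 \/ in1)) \/ in0)))))))))) xor in1

(~((~((~(in0 \/ in1)) \/ in0)) /\ (~((in0 xor (~(in0 \/ in1))) \/ (~(in0 \/ (~(in3 /\ (~((~(in0 \/ in1)) \/ in0)))))))))) xor in1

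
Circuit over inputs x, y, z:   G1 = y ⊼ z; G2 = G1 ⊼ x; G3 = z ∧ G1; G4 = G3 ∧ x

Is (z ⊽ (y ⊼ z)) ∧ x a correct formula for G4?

No

G1 = y ⊼ z
G3 = z ∧ G1 = z ∧ (y ⊼ z)
G4 = G3 ∧ x = (z ∧ (y ⊼ z)) ∧ x
At x=1, y=0, z=1: circuit gives 1, formula gives 0.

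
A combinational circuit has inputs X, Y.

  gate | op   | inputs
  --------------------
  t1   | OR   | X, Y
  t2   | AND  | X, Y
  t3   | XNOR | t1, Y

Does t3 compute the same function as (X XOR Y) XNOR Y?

t1 = X OR Y
t3 = t1 XNOR Y = (X OR Y) XNOR Y
At X=1, Y=1: circuit gives 1, formula gives 0.

No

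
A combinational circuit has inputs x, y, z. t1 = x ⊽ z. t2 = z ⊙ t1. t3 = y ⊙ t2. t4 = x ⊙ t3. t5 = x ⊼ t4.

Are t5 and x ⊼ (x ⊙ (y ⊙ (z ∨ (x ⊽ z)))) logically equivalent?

No

t1 = x ⊽ z
t2 = z ⊙ t1 = z ⊙ (x ⊽ z)
t3 = y ⊙ t2 = y ⊙ (z ⊙ (x ⊽ z))
t4 = x ⊙ t3 = x ⊙ (y ⊙ (z ⊙ (x ⊽ z)))
t5 = x ⊼ t4 = x ⊼ (x ⊙ (y ⊙ (z ⊙ (x ⊽ z))))
At x=1, y=0, z=0: circuit gives 1, formula gives 0.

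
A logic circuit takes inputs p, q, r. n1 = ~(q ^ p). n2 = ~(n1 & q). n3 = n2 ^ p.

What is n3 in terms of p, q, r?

n1 = ~(q ^ p)
n2 = ~(n1 & q) = ~((~(q ^ p)) & q)
n3 = n2 ^ p = (~((~(q ^ p)) & q)) ^ p

(~((~(q ^ p)) & q)) ^ p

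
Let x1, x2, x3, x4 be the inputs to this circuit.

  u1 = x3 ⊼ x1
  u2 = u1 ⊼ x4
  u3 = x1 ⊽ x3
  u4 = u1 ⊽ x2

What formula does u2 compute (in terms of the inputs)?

(x3 ⊼ x1) ⊼ x4

u1 = x3 ⊼ x1
u2 = u1 ⊼ x4 = (x3 ⊼ x1) ⊼ x4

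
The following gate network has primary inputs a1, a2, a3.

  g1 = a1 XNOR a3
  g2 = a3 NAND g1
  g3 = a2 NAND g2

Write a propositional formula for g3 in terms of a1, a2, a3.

a2 NAND (a3 NAND (a1 XNOR a3))

g1 = a1 XNOR a3
g2 = a3 NAND g1 = a3 NAND (a1 XNOR a3)
g3 = a2 NAND g2 = a2 NAND (a3 NAND (a1 XNOR a3))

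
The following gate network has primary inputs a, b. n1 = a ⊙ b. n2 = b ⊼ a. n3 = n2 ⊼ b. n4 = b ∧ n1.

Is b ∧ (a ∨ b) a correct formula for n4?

No

n1 = a ⊙ b
n4 = b ∧ n1 = b ∧ (a ⊙ b)
At a=0, b=1: circuit gives 0, formula gives 1.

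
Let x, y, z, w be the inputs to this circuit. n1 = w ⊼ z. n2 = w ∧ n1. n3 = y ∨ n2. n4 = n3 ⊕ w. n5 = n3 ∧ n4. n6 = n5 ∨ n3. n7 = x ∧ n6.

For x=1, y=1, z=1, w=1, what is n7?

n1 = 1 ⊼ 1 = 0
n2 = 1 ∧ 0 = 0
n3 = 1 ∨ 0 = 1
n4 = 1 ⊕ 1 = 0
n5 = 1 ∧ 0 = 0
n6 = 0 ∨ 1 = 1
n7 = 1 ∧ 1 = 1

1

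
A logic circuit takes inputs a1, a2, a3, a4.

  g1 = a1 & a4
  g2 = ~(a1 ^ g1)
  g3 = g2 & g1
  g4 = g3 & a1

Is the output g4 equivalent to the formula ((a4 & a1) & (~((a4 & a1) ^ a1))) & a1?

Yes

g1 = a1 & a4
g2 = ~(a1 ^ g1) = ~(a1 ^ (a1 & a4))
g3 = g2 & g1 = (~(a1 ^ (a1 & a4))) & (a1 & a4)
g4 = g3 & a1 = ((~(a1 ^ (a1 & a4))) & (a1 & a4)) & a1
At a1=0, a2=0, a3=0, a4=0: circuit gives 0, formula gives 0.
At a1=1, a2=0, a3=0, a4=1: circuit gives 1, formula gives 1.
Agrees on all 16 inputs.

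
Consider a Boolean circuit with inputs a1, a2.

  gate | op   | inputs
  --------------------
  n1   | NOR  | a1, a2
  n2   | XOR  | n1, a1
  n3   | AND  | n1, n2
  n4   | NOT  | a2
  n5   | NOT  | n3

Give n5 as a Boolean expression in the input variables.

n1 = a1 NOR a2
n2 = n1 XOR a1 = (a1 NOR a2) XOR a1
n3 = n1 AND n2 = (a1 NOR a2) AND ((a1 NOR a2) XOR a1)
n5 = NOT n3 = NOT ((a1 NOR a2) AND ((a1 NOR a2) XOR a1))

NOT ((a1 NOR a2) AND ((a1 NOR a2) XOR a1))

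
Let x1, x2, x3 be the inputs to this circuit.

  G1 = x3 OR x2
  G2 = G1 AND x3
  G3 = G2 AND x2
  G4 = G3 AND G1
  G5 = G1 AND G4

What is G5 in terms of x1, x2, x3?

G1 = x3 OR x2
G2 = G1 AND x3 = (x3 OR x2) AND x3
G3 = G2 AND x2 = ((x3 OR x2) AND x3) AND x2
G4 = G3 AND G1 = (((x3 OR x2) AND x3) AND x2) AND (x3 OR x2)
G5 = G1 AND G4 = (x3 OR x2) AND ((((x3 OR x2) AND x3) AND x2) AND (x3 OR x2))

(x3 OR x2) AND ((((x3 OR x2) AND x3) AND x2) AND (x3 OR x2))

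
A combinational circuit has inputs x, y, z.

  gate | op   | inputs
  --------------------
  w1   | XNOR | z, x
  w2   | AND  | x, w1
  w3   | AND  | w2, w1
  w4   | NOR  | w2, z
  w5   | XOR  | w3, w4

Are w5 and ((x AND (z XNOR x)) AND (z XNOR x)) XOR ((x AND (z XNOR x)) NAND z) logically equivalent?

w1 = z XNOR x
w2 = x AND w1 = x AND (z XNOR x)
w3 = w2 AND w1 = (x AND (z XNOR x)) AND (z XNOR x)
w4 = w2 NOR z = (x AND (z XNOR x)) NOR z
w5 = w3 XOR w4 = ((x AND (z XNOR x)) AND (z XNOR x)) XOR ((x AND (z XNOR x)) NOR z)
At x=0, y=0, z=1: circuit gives 0, formula gives 1.

No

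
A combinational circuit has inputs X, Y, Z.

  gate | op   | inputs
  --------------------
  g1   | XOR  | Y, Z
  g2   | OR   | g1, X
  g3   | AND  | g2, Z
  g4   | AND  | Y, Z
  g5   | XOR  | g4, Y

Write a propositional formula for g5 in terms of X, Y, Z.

g4 = Y AND Z
g5 = g4 XOR Y = (Y AND Z) XOR Y

(Y AND Z) XOR Y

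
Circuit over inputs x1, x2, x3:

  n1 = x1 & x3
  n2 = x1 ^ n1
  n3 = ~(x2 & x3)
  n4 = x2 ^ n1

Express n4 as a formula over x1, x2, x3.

n1 = x1 & x3
n4 = x2 ^ n1 = x2 ^ (x1 & x3)

x2 ^ (x1 & x3)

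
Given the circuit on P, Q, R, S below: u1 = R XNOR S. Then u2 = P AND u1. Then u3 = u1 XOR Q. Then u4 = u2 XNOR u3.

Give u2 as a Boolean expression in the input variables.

u1 = R XNOR S
u2 = P AND u1 = P AND (R XNOR S)

P AND (R XNOR S)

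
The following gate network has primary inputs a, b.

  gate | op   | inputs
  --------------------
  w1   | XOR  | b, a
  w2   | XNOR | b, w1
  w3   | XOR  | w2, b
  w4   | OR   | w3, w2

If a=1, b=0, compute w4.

w1 = 0 XOR 1 = 1
w2 = 0 XNOR 1 = 0
w3 = 0 XOR 0 = 0
w4 = 0 OR 0 = 0

0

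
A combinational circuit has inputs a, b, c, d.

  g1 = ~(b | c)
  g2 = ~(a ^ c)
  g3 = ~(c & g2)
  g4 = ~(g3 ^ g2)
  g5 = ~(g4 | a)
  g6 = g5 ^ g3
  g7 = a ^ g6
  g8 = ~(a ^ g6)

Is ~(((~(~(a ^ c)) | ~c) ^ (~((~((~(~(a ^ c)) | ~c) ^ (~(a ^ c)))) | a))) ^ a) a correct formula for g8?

g2 = ~(a ^ c)
g3 = ~(c & g2) = ~(c & (~(a ^ c)))
g4 = ~(g3 ^ g2) = ~((~(c & (~(a ^ c)))) ^ (~(a ^ c)))
g5 = ~(g4 | a) = ~((~((~(c & (~(a ^ c)))) ^ (~(a ^ c)))) | a)
g6 = g5 ^ g3 = (~((~((~(c & (~(a ^ c)))) ^ (~(a ^ c)))) | a)) ^ (~(c & (~(a ^ c))))
g8 = ~(a ^ g6) = ~(a ^ ((~((~((~(c & (~(a ^ c)))) ^ (~(a ^ c)))) | a)) ^ (~(c & (~(a ^ c))))))
At a=0, b=0, c=0, d=0: circuit gives 0, formula gives 0.
At a=0, b=0, c=1, d=0: circuit gives 1, formula gives 1.
Agrees on all 16 inputs.

Yes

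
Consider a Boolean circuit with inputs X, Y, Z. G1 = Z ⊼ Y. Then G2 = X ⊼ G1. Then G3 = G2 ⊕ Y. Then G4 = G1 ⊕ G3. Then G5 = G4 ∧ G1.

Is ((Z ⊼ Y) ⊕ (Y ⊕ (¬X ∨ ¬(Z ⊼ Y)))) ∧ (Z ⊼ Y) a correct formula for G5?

Yes

G1 = Z ⊼ Y
G2 = X ⊼ G1 = X ⊼ (Z ⊼ Y)
G3 = G2 ⊕ Y = (X ⊼ (Z ⊼ Y)) ⊕ Y
G4 = G1 ⊕ G3 = (Z ⊼ Y) ⊕ ((X ⊼ (Z ⊼ Y)) ⊕ Y)
G5 = G4 ∧ G1 = ((Z ⊼ Y) ⊕ ((X ⊼ (Z ⊼ Y)) ⊕ Y)) ∧ (Z ⊼ Y)
At X=0, Y=0, Z=0: circuit gives 0, formula gives 0.
At X=0, Y=1, Z=0: circuit gives 1, formula gives 1.
Agrees on all 8 inputs.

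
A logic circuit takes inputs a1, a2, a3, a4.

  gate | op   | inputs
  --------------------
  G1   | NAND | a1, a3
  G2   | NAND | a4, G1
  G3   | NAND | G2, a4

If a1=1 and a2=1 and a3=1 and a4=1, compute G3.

0

G1 = 1 NAND 1 = 0
G2 = 1 NAND 0 = 1
G3 = 1 NAND 1 = 0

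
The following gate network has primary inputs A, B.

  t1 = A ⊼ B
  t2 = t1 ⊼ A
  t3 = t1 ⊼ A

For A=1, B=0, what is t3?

t1 = 1 ⊼ 0 = 1
t3 = 1 ⊼ 1 = 0

0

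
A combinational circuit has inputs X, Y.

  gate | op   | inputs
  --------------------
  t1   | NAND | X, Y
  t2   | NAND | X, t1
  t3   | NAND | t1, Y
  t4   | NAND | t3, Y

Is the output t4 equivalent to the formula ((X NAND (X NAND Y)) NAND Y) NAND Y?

t1 = X NAND Y
t3 = t1 NAND Y = (X NAND Y) NAND Y
t4 = t3 NAND Y = ((X NAND Y) NAND Y) NAND Y
At X=1, Y=1: circuit gives 0, formula gives 1.

No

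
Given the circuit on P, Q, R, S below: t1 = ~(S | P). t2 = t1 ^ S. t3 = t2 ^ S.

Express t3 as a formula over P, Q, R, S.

((~(S | P)) ^ S) ^ S

t1 = ~(S | P)
t2 = t1 ^ S = (~(S | P)) ^ S
t3 = t2 ^ S = ((~(S | P)) ^ S) ^ S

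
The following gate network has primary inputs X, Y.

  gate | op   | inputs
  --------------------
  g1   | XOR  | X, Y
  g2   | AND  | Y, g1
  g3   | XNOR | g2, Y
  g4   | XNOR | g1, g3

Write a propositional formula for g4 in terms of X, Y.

(X XOR Y) XNOR ((Y AND (X XOR Y)) XNOR Y)

g1 = X XOR Y
g2 = Y AND g1 = Y AND (X XOR Y)
g3 = g2 XNOR Y = (Y AND (X XOR Y)) XNOR Y
g4 = g1 XNOR g3 = (X XOR Y) XNOR ((Y AND (X XOR Y)) XNOR Y)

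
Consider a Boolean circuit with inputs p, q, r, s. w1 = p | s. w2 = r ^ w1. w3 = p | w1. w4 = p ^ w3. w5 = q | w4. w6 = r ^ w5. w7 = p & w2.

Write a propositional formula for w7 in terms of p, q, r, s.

w1 = p | s
w2 = r ^ w1 = r ^ (p | s)
w7 = p & w2 = p & (r ^ (p | s))

p & (r ^ (p | s))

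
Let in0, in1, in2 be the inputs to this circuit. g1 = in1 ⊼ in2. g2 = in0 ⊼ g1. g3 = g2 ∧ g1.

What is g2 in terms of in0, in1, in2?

g1 = in1 ⊼ in2
g2 = in0 ⊼ g1 = in0 ⊼ (in1 ⊼ in2)

in0 ⊼ (in1 ⊼ in2)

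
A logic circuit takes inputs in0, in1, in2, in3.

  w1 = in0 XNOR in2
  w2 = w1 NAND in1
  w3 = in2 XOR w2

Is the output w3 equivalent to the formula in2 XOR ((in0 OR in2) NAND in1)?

w1 = in0 XNOR in2
w2 = w1 NAND in1 = (in0 XNOR in2) NAND in1
w3 = in2 XOR w2 = in2 XOR ((in0 XNOR in2) NAND in1)
At in0=0, in1=1, in2=0, in3=0: circuit gives 0, formula gives 1.

No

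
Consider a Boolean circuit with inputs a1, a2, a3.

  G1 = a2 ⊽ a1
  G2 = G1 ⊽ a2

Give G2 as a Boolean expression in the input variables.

(a2 ⊽ a1) ⊽ a2

G1 = a2 ⊽ a1
G2 = G1 ⊽ a2 = (a2 ⊽ a1) ⊽ a2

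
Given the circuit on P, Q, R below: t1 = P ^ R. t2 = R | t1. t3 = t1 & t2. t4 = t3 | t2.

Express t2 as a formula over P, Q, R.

R | (P ^ R)

t1 = P ^ R
t2 = R | t1 = R | (P ^ R)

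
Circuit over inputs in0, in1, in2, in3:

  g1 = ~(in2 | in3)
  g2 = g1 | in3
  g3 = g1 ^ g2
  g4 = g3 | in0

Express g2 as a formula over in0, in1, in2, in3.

(~(in2 | in3)) | in3

g1 = ~(in2 | in3)
g2 = g1 | in3 = (~(in2 | in3)) | in3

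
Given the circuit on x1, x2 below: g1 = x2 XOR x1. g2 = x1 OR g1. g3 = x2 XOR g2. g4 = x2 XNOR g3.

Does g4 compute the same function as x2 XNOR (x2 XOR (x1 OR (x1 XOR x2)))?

g1 = x2 XOR x1
g2 = x1 OR g1 = x1 OR (x2 XOR x1)
g3 = x2 XOR g2 = x2 XOR (x1 OR (x2 XOR x1))
g4 = x2 XNOR g3 = x2 XNOR (x2 XOR (x1 OR (x2 XOR x1)))
At x1=0, x2=1: circuit gives 0, formula gives 0.
At x1=0, x2=0: circuit gives 1, formula gives 1.
Agrees on all 4 inputs.

Yes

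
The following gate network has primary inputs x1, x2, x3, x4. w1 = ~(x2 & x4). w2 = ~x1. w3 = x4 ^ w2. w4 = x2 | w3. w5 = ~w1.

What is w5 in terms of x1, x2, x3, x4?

~(~(x2 & x4))

w1 = ~(x2 & x4)
w5 = ~w1 = ~(~(x2 & x4))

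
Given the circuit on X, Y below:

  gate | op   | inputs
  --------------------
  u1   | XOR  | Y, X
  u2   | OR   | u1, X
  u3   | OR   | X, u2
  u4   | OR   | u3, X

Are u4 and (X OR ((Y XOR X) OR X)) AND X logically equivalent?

u1 = Y XOR X
u2 = u1 OR X = (Y XOR X) OR X
u3 = X OR u2 = X OR ((Y XOR X) OR X)
u4 = u3 OR X = (X OR ((Y XOR X) OR X)) OR X
At X=0, Y=1: circuit gives 1, formula gives 0.

No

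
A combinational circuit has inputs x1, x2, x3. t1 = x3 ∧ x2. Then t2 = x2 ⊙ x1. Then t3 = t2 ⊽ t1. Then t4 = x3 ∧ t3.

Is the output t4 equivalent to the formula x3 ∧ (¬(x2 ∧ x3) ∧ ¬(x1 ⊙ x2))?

Yes

t1 = x3 ∧ x2
t2 = x2 ⊙ x1
t3 = t2 ⊽ t1 = (x2 ⊙ x1) ⊽ (x3 ∧ x2)
t4 = x3 ∧ t3 = x3 ∧ ((x2 ⊙ x1) ⊽ (x3 ∧ x2))
At x1=0, x2=0, x3=0: circuit gives 0, formula gives 0.
At x1=1, x2=0, x3=1: circuit gives 1, formula gives 1.
Agrees on all 8 inputs.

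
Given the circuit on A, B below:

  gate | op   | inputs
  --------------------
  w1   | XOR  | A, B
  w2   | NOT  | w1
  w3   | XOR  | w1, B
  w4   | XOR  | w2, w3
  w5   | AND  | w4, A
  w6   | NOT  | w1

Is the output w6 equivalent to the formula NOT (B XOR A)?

Yes

w1 = A XOR B
w6 = NOT w1 = NOT (A XOR B)
At A=0, B=1: circuit gives 0, formula gives 0.
At A=0, B=0: circuit gives 1, formula gives 1.
Agrees on all 4 inputs.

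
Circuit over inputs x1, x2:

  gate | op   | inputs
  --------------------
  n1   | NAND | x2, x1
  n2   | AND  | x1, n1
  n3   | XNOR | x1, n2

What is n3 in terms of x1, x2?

x1 XNOR (x1 AND (x2 NAND x1))

n1 = x2 NAND x1
n2 = x1 AND n1 = x1 AND (x2 NAND x1)
n3 = x1 XNOR n2 = x1 XNOR (x1 AND (x2 NAND x1))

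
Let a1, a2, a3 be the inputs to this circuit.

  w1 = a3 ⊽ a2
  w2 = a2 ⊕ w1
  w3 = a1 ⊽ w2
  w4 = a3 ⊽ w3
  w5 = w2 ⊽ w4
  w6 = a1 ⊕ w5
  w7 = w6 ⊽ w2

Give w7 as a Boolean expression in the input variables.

w1 = a3 ⊽ a2
w2 = a2 ⊕ w1 = a2 ⊕ (a3 ⊽ a2)
w3 = a1 ⊽ w2 = a1 ⊽ (a2 ⊕ (a3 ⊽ a2))
w4 = a3 ⊽ w3 = a3 ⊽ (a1 ⊽ (a2 ⊕ (a3 ⊽ a2)))
w5 = w2 ⊽ w4 = (a2 ⊕ (a3 ⊽ a2)) ⊽ (a3 ⊽ (a1 ⊽ (a2 ⊕ (a3 ⊽ a2))))
w6 = a1 ⊕ w5 = a1 ⊕ ((a2 ⊕ (a3 ⊽ a2)) ⊽ (a3 ⊽ (a1 ⊽ (a2 ⊕ (a3 ⊽ a2)))))
w7 = w6 ⊽ w2 = (a1 ⊕ ((a2 ⊕ (a3 ⊽ a2)) ⊽ (a3 ⊽ (a1 ⊽ (a2 ⊕ (a3 ⊽ a2)))))) ⊽ (a2 ⊕ (a3 ⊽ a2))

(a1 ⊕ ((a2 ⊕ (a3 ⊽ a2)) ⊽ (a3 ⊽ (a1 ⊽ (a2 ⊕ (a3 ⊽ a2)))))) ⊽ (a2 ⊕ (a3 ⊽ a2))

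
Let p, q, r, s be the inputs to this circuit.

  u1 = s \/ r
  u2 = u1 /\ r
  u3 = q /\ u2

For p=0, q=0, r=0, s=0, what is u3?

0

u1 = 0 \/ 0 = 0
u2 = 0 /\ 0 = 0
u3 = 0 /\ 0 = 0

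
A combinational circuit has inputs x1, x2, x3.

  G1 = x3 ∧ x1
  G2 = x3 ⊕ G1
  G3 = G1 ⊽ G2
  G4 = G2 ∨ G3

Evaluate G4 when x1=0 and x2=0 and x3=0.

G1 = 0 ∧ 0 = 0
G2 = 0 ⊕ 0 = 0
G3 = 0 ⊽ 0 = 1
G4 = 0 ∨ 1 = 1

1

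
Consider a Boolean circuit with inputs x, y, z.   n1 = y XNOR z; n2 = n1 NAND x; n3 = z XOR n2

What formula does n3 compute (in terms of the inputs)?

z XOR ((y XNOR z) NAND x)

n1 = y XNOR z
n2 = n1 NAND x = (y XNOR z) NAND x
n3 = z XOR n2 = z XOR ((y XNOR z) NAND x)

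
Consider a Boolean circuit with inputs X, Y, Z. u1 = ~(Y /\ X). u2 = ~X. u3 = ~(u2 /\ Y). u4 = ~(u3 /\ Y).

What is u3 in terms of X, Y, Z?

~(~X /\ Y)

u2 = ~X
u3 = ~(u2 /\ Y) = ~(~X /\ Y)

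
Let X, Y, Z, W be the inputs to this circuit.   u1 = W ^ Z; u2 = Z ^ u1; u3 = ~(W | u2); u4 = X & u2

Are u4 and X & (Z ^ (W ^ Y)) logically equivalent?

No

u1 = W ^ Z
u2 = Z ^ u1 = Z ^ (W ^ Z)
u4 = X & u2 = X & (Z ^ (W ^ Z))
At X=1, Y=0, Z=1, W=0: circuit gives 0, formula gives 1.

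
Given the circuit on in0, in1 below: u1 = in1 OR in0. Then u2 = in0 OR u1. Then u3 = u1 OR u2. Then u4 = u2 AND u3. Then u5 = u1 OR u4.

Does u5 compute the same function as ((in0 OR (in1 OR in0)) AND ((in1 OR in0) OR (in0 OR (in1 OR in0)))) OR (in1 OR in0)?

Yes

u1 = in1 OR in0
u2 = in0 OR u1 = in0 OR (in1 OR in0)
u3 = u1 OR u2 = (in1 OR in0) OR (in0 OR (in1 OR in0))
u4 = u2 AND u3 = (in0 OR (in1 OR in0)) AND ((in1 OR in0) OR (in0 OR (in1 OR in0)))
u5 = u1 OR u4 = (in1 OR in0) OR ((in0 OR (in1 OR in0)) AND ((in1 OR in0) OR (in0 OR (in1 OR in0))))
At in0=0, in1=0: circuit gives 0, formula gives 0.
At in0=0, in1=1: circuit gives 1, formula gives 1.
Agrees on all 4 inputs.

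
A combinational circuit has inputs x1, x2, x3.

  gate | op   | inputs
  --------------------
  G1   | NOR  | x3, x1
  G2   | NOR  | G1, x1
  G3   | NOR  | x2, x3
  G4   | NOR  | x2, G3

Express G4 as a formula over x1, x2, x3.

G3 = x2 NOR x3
G4 = x2 NOR G3 = x2 NOR (x2 NOR x3)

x2 NOR (x2 NOR x3)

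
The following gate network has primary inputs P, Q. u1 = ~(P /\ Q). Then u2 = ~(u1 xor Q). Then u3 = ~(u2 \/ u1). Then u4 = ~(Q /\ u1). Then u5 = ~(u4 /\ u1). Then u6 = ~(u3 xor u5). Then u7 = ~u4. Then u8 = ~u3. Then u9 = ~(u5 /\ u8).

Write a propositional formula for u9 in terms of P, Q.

~((~((~(Q /\ (~(P /\ Q)))) /\ (~(P /\ Q)))) /\ ~(~((~((~(P /\ Q)) xor Q)) \/ (~(P /\ Q)))))

u1 = ~(P /\ Q)
u2 = ~(u1 xor Q) = ~((~(P /\ Q)) xor Q)
u3 = ~(u2 \/ u1) = ~((~((~(P /\ Q)) xor Q)) \/ (~(P /\ Q)))
u4 = ~(Q /\ u1) = ~(Q /\ (~(P /\ Q)))
u5 = ~(u4 /\ u1) = ~((~(Q /\ (~(P /\ Q)))) /\ (~(P /\ Q)))
u8 = ~u3 = ~(~((~((~(P /\ Q)) xor Q)) \/ (~(P /\ Q))))
u9 = ~(u5 /\ u8) = ~((~((~(Q /\ (~(P /\ Q)))) /\ (~(P /\ Q)))) /\ ~(~((~((~(P /\ Q)) xor Q)) \/ (~(P /\ Q)))))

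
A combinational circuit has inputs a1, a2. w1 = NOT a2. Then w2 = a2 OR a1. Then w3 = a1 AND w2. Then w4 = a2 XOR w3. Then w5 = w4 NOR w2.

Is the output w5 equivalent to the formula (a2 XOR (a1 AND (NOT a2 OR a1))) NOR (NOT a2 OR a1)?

w2 = a2 OR a1
w3 = a1 AND w2 = a1 AND (a2 OR a1)
w4 = a2 XOR w3 = a2 XOR (a1 AND (a2 OR a1))
w5 = w4 NOR w2 = (a2 XOR (a1 AND (a2 OR a1))) NOR (a2 OR a1)
At a1=0, a2=0: circuit gives 1, formula gives 0.

No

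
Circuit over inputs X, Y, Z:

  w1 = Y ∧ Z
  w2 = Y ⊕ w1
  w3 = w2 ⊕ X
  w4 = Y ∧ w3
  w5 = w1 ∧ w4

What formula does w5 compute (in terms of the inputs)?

(Y ∧ Z) ∧ (Y ∧ ((Y ⊕ (Y ∧ Z)) ⊕ X))

w1 = Y ∧ Z
w2 = Y ⊕ w1 = Y ⊕ (Y ∧ Z)
w3 = w2 ⊕ X = (Y ⊕ (Y ∧ Z)) ⊕ X
w4 = Y ∧ w3 = Y ∧ ((Y ⊕ (Y ∧ Z)) ⊕ X)
w5 = w1 ∧ w4 = (Y ∧ Z) ∧ (Y ∧ ((Y ⊕ (Y ∧ Z)) ⊕ X))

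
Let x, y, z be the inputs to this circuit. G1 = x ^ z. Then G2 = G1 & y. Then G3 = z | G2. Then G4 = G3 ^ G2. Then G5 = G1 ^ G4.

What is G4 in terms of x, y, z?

(z | ((x ^ z) & y)) ^ ((x ^ z) & y)

G1 = x ^ z
G2 = G1 & y = (x ^ z) & y
G3 = z | G2 = z | ((x ^ z) & y)
G4 = G3 ^ G2 = (z | ((x ^ z) & y)) ^ ((x ^ z) & y)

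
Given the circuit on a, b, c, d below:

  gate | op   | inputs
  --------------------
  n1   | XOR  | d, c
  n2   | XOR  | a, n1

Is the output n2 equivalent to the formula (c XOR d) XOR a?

n1 = d XOR c
n2 = a XOR n1 = a XOR (d XOR c)
At a=0, b=0, c=0, d=0: circuit gives 0, formula gives 0.
At a=0, b=0, c=0, d=1: circuit gives 1, formula gives 1.
Agrees on all 16 inputs.

Yes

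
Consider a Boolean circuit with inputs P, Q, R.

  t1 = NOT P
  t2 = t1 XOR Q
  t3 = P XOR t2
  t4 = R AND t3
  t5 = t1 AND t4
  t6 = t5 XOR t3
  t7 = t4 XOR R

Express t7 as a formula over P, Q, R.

t1 = NOT P
t2 = t1 XOR Q = NOT P XOR Q
t3 = P XOR t2 = P XOR (NOT P XOR Q)
t4 = R AND t3 = R AND (P XOR (NOT P XOR Q))
t7 = t4 XOR R = (R AND (P XOR (NOT P XOR Q))) XOR R

(R AND (P XOR (NOT P XOR Q))) XOR R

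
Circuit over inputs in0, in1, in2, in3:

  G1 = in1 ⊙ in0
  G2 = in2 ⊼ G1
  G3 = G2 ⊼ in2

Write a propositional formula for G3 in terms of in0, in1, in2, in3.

G1 = in1 ⊙ in0
G2 = in2 ⊼ G1 = in2 ⊼ (in1 ⊙ in0)
G3 = G2 ⊼ in2 = (in2 ⊼ (in1 ⊙ in0)) ⊼ in2

(in2 ⊼ (in1 ⊙ in0)) ⊼ in2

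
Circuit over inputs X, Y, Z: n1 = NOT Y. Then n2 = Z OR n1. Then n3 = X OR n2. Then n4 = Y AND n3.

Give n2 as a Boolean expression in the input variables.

Z OR NOT Y

n1 = NOT Y
n2 = Z OR n1 = Z OR NOT Y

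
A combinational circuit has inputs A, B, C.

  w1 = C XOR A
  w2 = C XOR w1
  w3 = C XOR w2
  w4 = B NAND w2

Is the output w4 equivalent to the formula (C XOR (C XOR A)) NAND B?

w1 = C XOR A
w2 = C XOR w1 = C XOR (C XOR A)
w4 = B NAND w2 = B NAND (C XOR (C XOR A))
At A=1, B=1, C=0: circuit gives 0, formula gives 0.
At A=0, B=0, C=0: circuit gives 1, formula gives 1.
Agrees on all 8 inputs.

Yes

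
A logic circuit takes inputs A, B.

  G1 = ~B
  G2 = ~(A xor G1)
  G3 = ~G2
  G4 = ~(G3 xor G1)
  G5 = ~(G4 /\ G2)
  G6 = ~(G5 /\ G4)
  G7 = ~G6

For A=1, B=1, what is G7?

G1 = ~1 = 0
G2 = ~(1 xor 0) = 0
G3 = ~0 = 1
G4 = ~(1 xor 0) = 0
G5 = ~(0 /\ 0) = 1
G6 = ~(1 /\ 0) = 1
G7 = ~1 = 0

0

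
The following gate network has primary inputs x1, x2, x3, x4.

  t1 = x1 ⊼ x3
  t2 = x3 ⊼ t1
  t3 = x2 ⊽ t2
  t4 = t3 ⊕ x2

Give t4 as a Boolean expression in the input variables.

t1 = x1 ⊼ x3
t2 = x3 ⊼ t1 = x3 ⊼ (x1 ⊼ x3)
t3 = x2 ⊽ t2 = x2 ⊽ (x3 ⊼ (x1 ⊼ x3))
t4 = t3 ⊕ x2 = (x2 ⊽ (x3 ⊼ (x1 ⊼ x3))) ⊕ x2

(x2 ⊽ (x3 ⊼ (x1 ⊼ x3))) ⊕ x2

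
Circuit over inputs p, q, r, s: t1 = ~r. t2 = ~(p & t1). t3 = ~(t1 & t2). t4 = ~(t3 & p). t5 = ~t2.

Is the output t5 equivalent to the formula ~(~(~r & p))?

t1 = ~r
t2 = ~(p & t1) = ~(p & ~r)
t5 = ~t2 = ~(~(p & ~r))
At p=0, q=0, r=0, s=0: circuit gives 0, formula gives 0.
At p=1, q=0, r=0, s=0: circuit gives 1, formula gives 1.
Agrees on all 16 inputs.

Yes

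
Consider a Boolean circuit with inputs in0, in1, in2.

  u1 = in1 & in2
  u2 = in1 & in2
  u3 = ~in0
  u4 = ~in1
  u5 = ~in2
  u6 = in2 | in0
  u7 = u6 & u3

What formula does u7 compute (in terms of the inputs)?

u3 = ~in0
u6 = in2 | in0
u7 = u6 & u3 = (in2 | in0) & ~in0

(in2 | in0) & ~in0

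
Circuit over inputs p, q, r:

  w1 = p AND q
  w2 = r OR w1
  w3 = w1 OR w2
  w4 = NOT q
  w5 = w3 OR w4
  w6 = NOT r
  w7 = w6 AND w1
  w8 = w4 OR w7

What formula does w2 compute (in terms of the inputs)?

w1 = p AND q
w2 = r OR w1 = r OR (p AND q)

r OR (p AND q)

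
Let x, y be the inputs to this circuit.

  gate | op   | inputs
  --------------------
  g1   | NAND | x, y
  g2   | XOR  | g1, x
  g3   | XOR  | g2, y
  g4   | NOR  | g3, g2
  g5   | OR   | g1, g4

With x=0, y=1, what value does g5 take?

g1 = 0 NAND 1 = 1
g2 = 1 XOR 0 = 1
g3 = 1 XOR 1 = 0
g4 = 0 NOR 1 = 0
g5 = 1 OR 0 = 1

1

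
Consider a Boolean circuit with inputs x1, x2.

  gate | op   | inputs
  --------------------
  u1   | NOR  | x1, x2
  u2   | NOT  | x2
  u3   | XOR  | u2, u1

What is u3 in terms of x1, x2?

u1 = x1 NOR x2
u2 = NOT x2
u3 = u2 XOR u1 = NOT x2 XOR (x1 NOR x2)

NOT x2 XOR (x1 NOR x2)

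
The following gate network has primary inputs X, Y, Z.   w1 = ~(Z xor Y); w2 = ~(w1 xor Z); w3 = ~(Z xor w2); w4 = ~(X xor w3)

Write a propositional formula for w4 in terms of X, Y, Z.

~(X xor (~(Z xor (~((~(Z xor Y)) xor Z)))))

w1 = ~(Z xor Y)
w2 = ~(w1 xor Z) = ~((~(Z xor Y)) xor Z)
w3 = ~(Z xor w2) = ~(Z xor (~((~(Z xor Y)) xor Z)))
w4 = ~(X xor w3) = ~(X xor (~(Z xor (~((~(Z xor Y)) xor Z)))))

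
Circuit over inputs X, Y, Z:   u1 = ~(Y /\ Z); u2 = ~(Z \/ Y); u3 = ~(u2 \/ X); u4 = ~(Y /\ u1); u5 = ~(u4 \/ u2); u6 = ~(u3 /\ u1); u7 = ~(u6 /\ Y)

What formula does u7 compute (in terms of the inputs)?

~((~((~((~(Z \/ Y)) \/ X)) /\ (~(Y /\ Z)))) /\ Y)

u1 = ~(Y /\ Z)
u2 = ~(Z \/ Y)
u3 = ~(u2 \/ X) = ~((~(Z \/ Y)) \/ X)
u6 = ~(u3 /\ u1) = ~((~((~(Z \/ Y)) \/ X)) /\ (~(Y /\ Z)))
u7 = ~(u6 /\ Y) = ~((~((~((~(Z \/ Y)) \/ X)) /\ (~(Y /\ Z)))) /\ Y)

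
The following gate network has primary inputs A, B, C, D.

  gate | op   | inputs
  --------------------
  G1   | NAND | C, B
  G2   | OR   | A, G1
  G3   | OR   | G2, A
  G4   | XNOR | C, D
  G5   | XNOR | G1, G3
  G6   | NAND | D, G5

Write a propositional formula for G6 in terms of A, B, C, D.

G1 = C NAND B
G2 = A OR G1 = A OR (C NAND B)
G3 = G2 OR A = (A OR (C NAND B)) OR A
G5 = G1 XNOR G3 = (C NAND B) XNOR ((A OR (C NAND B)) OR A)
G6 = D NAND G5 = D NAND ((C NAND B) XNOR ((A OR (C NAND B)) OR A))

D NAND ((C NAND B) XNOR ((A OR (C NAND B)) OR A))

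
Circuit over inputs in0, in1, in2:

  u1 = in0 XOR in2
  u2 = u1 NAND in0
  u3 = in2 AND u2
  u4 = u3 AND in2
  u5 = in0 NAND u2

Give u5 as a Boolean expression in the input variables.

u1 = in0 XOR in2
u2 = u1 NAND in0 = (in0 XOR in2) NAND in0
u5 = in0 NAND u2 = in0 NAND ((in0 XOR in2) NAND in0)

in0 NAND ((in0 XOR in2) NAND in0)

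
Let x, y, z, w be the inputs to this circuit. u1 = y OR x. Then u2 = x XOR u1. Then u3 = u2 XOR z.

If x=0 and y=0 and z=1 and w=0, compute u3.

u1 = 0 OR 0 = 0
u2 = 0 XOR 0 = 0
u3 = 0 XOR 1 = 1

1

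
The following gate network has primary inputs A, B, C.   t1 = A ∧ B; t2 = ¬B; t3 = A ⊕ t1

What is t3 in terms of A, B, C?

A ⊕ (A ∧ B)

t1 = A ∧ B
t3 = A ⊕ t1 = A ⊕ (A ∧ B)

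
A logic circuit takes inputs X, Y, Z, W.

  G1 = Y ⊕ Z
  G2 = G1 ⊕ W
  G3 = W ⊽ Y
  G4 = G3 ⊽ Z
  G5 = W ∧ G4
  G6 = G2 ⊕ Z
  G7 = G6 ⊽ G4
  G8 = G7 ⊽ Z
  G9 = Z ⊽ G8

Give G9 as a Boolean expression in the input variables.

Z ⊽ (((((Y ⊕ Z) ⊕ W) ⊕ Z) ⊽ ((W ⊽ Y) ⊽ Z)) ⊽ Z)

G1 = Y ⊕ Z
G2 = G1 ⊕ W = (Y ⊕ Z) ⊕ W
G3 = W ⊽ Y
G4 = G3 ⊽ Z = (W ⊽ Y) ⊽ Z
G6 = G2 ⊕ Z = ((Y ⊕ Z) ⊕ W) ⊕ Z
G7 = G6 ⊽ G4 = (((Y ⊕ Z) ⊕ W) ⊕ Z) ⊽ ((W ⊽ Y) ⊽ Z)
G8 = G7 ⊽ Z = ((((Y ⊕ Z) ⊕ W) ⊕ Z) ⊽ ((W ⊽ Y) ⊽ Z)) ⊽ Z
G9 = Z ⊽ G8 = Z ⊽ (((((Y ⊕ Z) ⊕ W) ⊕ Z) ⊽ ((W ⊽ Y) ⊽ Z)) ⊽ Z)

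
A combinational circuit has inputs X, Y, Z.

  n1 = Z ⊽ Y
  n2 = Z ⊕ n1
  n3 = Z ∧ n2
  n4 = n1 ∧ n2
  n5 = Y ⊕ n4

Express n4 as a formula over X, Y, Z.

n1 = Z ⊽ Y
n2 = Z ⊕ n1 = Z ⊕ (Z ⊽ Y)
n4 = n1 ∧ n2 = (Z ⊽ Y) ∧ (Z ⊕ (Z ⊽ Y))

(Z ⊽ Y) ∧ (Z ⊕ (Z ⊽ Y))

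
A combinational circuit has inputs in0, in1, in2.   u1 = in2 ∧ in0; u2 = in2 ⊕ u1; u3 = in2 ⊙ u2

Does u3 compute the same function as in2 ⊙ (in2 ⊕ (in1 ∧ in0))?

u1 = in2 ∧ in0
u2 = in2 ⊕ u1 = in2 ⊕ (in2 ∧ in0)
u3 = in2 ⊙ u2 = in2 ⊙ (in2 ⊕ (in2 ∧ in0))
At in0=1, in1=0, in2=1: circuit gives 0, formula gives 1.

No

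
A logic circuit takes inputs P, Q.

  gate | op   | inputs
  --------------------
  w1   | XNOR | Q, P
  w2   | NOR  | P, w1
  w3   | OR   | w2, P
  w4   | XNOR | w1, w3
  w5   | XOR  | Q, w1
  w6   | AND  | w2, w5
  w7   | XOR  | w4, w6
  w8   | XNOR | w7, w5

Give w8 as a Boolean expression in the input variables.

(((Q XNOR P) XNOR ((P NOR (Q XNOR P)) OR P)) XOR ((P NOR (Q XNOR P)) AND (Q XOR (Q XNOR P)))) XNOR (Q XOR (Q XNOR P))

w1 = Q XNOR P
w2 = P NOR w1 = P NOR (Q XNOR P)
w3 = w2 OR P = (P NOR (Q XNOR P)) OR P
w4 = w1 XNOR w3 = (Q XNOR P) XNOR ((P NOR (Q XNOR P)) OR P)
w5 = Q XOR w1 = Q XOR (Q XNOR P)
w6 = w2 AND w5 = (P NOR (Q XNOR P)) AND (Q XOR (Q XNOR P))
w7 = w4 XOR w6 = ((Q XNOR P) XNOR ((P NOR (Q XNOR P)) OR P)) XOR ((P NOR (Q XNOR P)) AND (Q XOR (Q XNOR P)))
w8 = w7 XNOR w5 = (((Q XNOR P) XNOR ((P NOR (Q XNOR P)) OR P)) XOR ((P NOR (Q XNOR P)) AND (Q XOR (Q XNOR P)))) XNOR (Q XOR (Q XNOR P))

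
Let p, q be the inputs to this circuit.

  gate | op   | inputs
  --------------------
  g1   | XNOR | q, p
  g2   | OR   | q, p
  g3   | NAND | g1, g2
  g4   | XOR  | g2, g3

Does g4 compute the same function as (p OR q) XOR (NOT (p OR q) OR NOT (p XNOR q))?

Yes

g1 = q XNOR p
g2 = q OR p
g3 = g1 NAND g2 = (q XNOR p) NAND (q OR p)
g4 = g2 XOR g3 = (q OR p) XOR ((q XNOR p) NAND (q OR p))
At p=0, q=1: circuit gives 0, formula gives 0.
At p=0, q=0: circuit gives 1, formula gives 1.
Agrees on all 4 inputs.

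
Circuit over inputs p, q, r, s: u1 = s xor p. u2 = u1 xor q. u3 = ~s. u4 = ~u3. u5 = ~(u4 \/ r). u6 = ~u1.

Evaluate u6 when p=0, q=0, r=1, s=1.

u1 = 1 xor 0 = 1
u6 = ~1 = 0

0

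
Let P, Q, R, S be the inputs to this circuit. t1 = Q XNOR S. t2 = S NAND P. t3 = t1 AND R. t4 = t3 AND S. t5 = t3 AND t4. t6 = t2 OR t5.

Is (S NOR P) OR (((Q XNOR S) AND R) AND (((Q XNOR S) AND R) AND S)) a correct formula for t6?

t1 = Q XNOR S
t2 = S NAND P
t3 = t1 AND R = (Q XNOR S) AND R
t4 = t3 AND S = ((Q XNOR S) AND R) AND S
t5 = t3 AND t4 = ((Q XNOR S) AND R) AND (((Q XNOR S) AND R) AND S)
t6 = t2 OR t5 = (S NAND P) OR (((Q XNOR S) AND R) AND (((Q XNOR S) AND R) AND S))
At P=0, Q=0, R=0, S=1: circuit gives 1, formula gives 0.

No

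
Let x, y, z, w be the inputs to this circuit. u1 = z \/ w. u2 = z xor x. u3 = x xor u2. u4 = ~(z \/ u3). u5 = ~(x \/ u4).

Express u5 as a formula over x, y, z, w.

~(x \/ (~(z \/ (x xor (z xor x)))))

u2 = z xor x
u3 = x xor u2 = x xor (z xor x)
u4 = ~(z \/ u3) = ~(z \/ (x xor (z xor x)))
u5 = ~(x \/ u4) = ~(x \/ (~(z \/ (x xor (z xor x)))))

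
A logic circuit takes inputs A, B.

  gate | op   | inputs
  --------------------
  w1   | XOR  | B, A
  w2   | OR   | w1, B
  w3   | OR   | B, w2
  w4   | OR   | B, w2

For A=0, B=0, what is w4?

0

w1 = 0 XOR 0 = 0
w2 = 0 OR 0 = 0
w4 = 0 OR 0 = 0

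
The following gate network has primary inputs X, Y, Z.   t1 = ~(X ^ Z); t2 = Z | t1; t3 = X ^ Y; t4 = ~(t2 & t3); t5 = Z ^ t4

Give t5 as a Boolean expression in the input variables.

t1 = ~(X ^ Z)
t2 = Z | t1 = Z | (~(X ^ Z))
t3 = X ^ Y
t4 = ~(t2 & t3) = ~((Z | (~(X ^ Z))) & (X ^ Y))
t5 = Z ^ t4 = Z ^ (~((Z | (~(X ^ Z))) & (X ^ Y)))

Z ^ (~((Z | (~(X ^ Z))) & (X ^ Y)))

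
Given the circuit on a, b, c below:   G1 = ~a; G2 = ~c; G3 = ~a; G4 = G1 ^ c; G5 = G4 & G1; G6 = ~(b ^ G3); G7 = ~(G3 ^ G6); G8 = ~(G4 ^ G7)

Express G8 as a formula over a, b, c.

G1 = ~a
G3 = ~a
G4 = G1 ^ c = ~a ^ c
G6 = ~(b ^ G3) = ~(b ^ ~a)
G7 = ~(G3 ^ G6) = ~(~a ^ (~(b ^ ~a)))
G8 = ~(G4 ^ G7) = ~((~a ^ c) ^ (~(~a ^ (~(b ^ ~a)))))

~((~a ^ c) ^ (~(~a ^ (~(b ^ ~a)))))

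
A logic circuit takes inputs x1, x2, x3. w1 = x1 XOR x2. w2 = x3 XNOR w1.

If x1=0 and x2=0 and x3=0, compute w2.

w1 = 0 XOR 0 = 0
w2 = 0 XNOR 0 = 1

1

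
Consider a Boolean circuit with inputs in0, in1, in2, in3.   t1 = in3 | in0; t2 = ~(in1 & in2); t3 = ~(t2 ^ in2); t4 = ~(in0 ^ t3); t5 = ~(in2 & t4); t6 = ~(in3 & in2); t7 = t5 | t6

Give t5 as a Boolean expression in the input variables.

t2 = ~(in1 & in2)
t3 = ~(t2 ^ in2) = ~((~(in1 & in2)) ^ in2)
t4 = ~(in0 ^ t3) = ~(in0 ^ (~((~(in1 & in2)) ^ in2)))
t5 = ~(in2 & t4) = ~(in2 & (~(in0 ^ (~((~(in1 & in2)) ^ in2)))))

~(in2 & (~(in0 ^ (~((~(in1 & in2)) ^ in2)))))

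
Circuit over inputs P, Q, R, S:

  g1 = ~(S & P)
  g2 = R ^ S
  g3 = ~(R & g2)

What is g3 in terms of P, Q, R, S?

~(R & (R ^ S))

g2 = R ^ S
g3 = ~(R & g2) = ~(R & (R ^ S))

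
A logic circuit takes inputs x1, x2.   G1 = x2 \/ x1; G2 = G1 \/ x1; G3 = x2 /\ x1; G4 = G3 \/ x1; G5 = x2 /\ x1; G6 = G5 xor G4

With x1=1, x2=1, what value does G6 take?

0

G3 = 1 /\ 1 = 1
G4 = 1 \/ 1 = 1
G5 = 1 /\ 1 = 1
G6 = 1 xor 1 = 0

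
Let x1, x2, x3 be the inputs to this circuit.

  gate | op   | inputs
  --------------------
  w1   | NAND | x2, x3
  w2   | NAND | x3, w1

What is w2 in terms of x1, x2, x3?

x3 NAND (x2 NAND x3)

w1 = x2 NAND x3
w2 = x3 NAND w1 = x3 NAND (x2 NAND x3)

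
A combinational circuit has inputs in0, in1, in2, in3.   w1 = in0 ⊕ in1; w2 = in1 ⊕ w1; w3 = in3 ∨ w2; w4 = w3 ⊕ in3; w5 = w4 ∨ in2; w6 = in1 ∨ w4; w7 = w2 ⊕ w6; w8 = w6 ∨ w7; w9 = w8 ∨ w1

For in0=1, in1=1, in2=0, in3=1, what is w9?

w1 = 1 ⊕ 1 = 0
w2 = 1 ⊕ 0 = 1
w3 = 1 ∨ 1 = 1
w4 = 1 ⊕ 1 = 0
w6 = 1 ∨ 0 = 1
w7 = 1 ⊕ 1 = 0
w8 = 1 ∨ 0 = 1
w9 = 1 ∨ 0 = 1

1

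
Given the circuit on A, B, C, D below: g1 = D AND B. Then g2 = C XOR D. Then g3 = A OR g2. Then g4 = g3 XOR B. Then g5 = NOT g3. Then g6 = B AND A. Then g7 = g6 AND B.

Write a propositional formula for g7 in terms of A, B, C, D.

g6 = B AND A
g7 = g6 AND B = (B AND A) AND B

(B AND A) AND B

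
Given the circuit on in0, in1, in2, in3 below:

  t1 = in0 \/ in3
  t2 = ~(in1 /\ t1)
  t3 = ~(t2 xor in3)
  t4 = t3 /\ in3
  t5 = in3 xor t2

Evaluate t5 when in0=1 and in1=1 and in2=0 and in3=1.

1

t1 = 1 \/ 1 = 1
t2 = ~(1 /\ 1) = 0
t5 = 1 xor 0 = 1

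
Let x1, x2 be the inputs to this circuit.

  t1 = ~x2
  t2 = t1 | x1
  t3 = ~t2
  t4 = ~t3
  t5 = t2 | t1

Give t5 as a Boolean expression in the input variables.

t1 = ~x2
t2 = t1 | x1 = ~x2 | x1
t5 = t2 | t1 = (~x2 | x1) | ~x2

(~x2 | x1) | ~x2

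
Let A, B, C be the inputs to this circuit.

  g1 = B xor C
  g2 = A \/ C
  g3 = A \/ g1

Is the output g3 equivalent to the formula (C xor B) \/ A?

Yes

g1 = B xor C
g3 = A \/ g1 = A \/ (B xor C)
At A=0, B=0, C=0: circuit gives 0, formula gives 0.
At A=0, B=0, C=1: circuit gives 1, formula gives 1.
Agrees on all 8 inputs.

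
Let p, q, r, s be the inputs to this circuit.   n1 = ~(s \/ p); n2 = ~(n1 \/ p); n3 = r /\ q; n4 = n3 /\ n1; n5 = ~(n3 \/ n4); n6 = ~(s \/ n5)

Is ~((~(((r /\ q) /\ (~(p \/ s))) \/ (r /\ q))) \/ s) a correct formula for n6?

n1 = ~(s \/ p)
n3 = r /\ q
n4 = n3 /\ n1 = (r /\ q) /\ (~(s \/ p))
n5 = ~(n3 \/ n4) = ~((r /\ q) \/ ((r /\ q) /\ (~(s \/ p))))
n6 = ~(s \/ n5) = ~(s \/ (~((r /\ q) \/ ((r /\ q) /\ (~(s \/ p))))))
At p=0, q=0, r=0, s=0: circuit gives 0, formula gives 0.
At p=0, q=1, r=1, s=0: circuit gives 1, formula gives 1.
Agrees on all 16 inputs.

Yes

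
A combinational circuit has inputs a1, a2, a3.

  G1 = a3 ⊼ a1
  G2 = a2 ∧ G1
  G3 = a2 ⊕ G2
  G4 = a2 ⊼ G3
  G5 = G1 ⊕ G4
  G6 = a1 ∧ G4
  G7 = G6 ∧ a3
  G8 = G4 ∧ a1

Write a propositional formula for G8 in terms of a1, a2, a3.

(a2 ⊼ (a2 ⊕ (a2 ∧ (a3 ⊼ a1)))) ∧ a1

G1 = a3 ⊼ a1
G2 = a2 ∧ G1 = a2 ∧ (a3 ⊼ a1)
G3 = a2 ⊕ G2 = a2 ⊕ (a2 ∧ (a3 ⊼ a1))
G4 = a2 ⊼ G3 = a2 ⊼ (a2 ⊕ (a2 ∧ (a3 ⊼ a1)))
G8 = G4 ∧ a1 = (a2 ⊼ (a2 ⊕ (a2 ∧ (a3 ⊼ a1)))) ∧ a1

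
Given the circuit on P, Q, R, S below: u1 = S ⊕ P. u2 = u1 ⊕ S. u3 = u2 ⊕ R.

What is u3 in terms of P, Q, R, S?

u1 = S ⊕ P
u2 = u1 ⊕ S = (S ⊕ P) ⊕ S
u3 = u2 ⊕ R = ((S ⊕ P) ⊕ S) ⊕ R

((S ⊕ P) ⊕ S) ⊕ R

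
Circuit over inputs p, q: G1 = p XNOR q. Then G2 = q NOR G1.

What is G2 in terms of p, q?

q NOR (p XNOR q)

G1 = p XNOR q
G2 = q NOR G1 = q NOR (p XNOR q)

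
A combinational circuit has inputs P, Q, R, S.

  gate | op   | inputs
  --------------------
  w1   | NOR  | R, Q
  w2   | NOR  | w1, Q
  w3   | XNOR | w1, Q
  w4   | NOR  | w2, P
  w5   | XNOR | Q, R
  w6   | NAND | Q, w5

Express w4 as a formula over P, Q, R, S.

((R NOR Q) NOR Q) NOR P

w1 = R NOR Q
w2 = w1 NOR Q = (R NOR Q) NOR Q
w4 = w2 NOR P = ((R NOR Q) NOR Q) NOR P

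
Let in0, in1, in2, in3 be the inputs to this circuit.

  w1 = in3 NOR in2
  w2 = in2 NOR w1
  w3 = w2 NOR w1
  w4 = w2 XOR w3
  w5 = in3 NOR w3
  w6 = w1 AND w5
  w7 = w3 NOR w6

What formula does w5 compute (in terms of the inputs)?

in3 NOR ((in2 NOR (in3 NOR in2)) NOR (in3 NOR in2))

w1 = in3 NOR in2
w2 = in2 NOR w1 = in2 NOR (in3 NOR in2)
w3 = w2 NOR w1 = (in2 NOR (in3 NOR in2)) NOR (in3 NOR in2)
w5 = in3 NOR w3 = in3 NOR ((in2 NOR (in3 NOR in2)) NOR (in3 NOR in2))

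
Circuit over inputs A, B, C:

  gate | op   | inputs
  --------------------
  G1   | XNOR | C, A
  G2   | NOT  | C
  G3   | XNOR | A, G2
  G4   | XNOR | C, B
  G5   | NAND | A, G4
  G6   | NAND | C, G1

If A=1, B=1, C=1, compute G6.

G1 = 1 XNOR 1 = 1
G6 = 1 NAND 1 = 0

0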